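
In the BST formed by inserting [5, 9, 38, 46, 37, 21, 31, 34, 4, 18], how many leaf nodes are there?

Tree built from: [5, 9, 38, 46, 37, 21, 31, 34, 4, 18]
Tree (level-order array): [5, 4, 9, None, None, None, 38, 37, 46, 21, None, None, None, 18, 31, None, None, None, 34]
Rule: A leaf has 0 children.
Per-node child counts:
  node 5: 2 child(ren)
  node 4: 0 child(ren)
  node 9: 1 child(ren)
  node 38: 2 child(ren)
  node 37: 1 child(ren)
  node 21: 2 child(ren)
  node 18: 0 child(ren)
  node 31: 1 child(ren)
  node 34: 0 child(ren)
  node 46: 0 child(ren)
Matching nodes: [4, 18, 34, 46]
Count of leaf nodes: 4


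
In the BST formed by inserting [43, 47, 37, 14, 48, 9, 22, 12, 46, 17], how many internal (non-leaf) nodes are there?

Tree built from: [43, 47, 37, 14, 48, 9, 22, 12, 46, 17]
Tree (level-order array): [43, 37, 47, 14, None, 46, 48, 9, 22, None, None, None, None, None, 12, 17]
Rule: An internal node has at least one child.
Per-node child counts:
  node 43: 2 child(ren)
  node 37: 1 child(ren)
  node 14: 2 child(ren)
  node 9: 1 child(ren)
  node 12: 0 child(ren)
  node 22: 1 child(ren)
  node 17: 0 child(ren)
  node 47: 2 child(ren)
  node 46: 0 child(ren)
  node 48: 0 child(ren)
Matching nodes: [43, 37, 14, 9, 22, 47]
Count of internal (non-leaf) nodes: 6


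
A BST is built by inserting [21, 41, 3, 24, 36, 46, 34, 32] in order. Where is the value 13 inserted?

Starting tree (level order): [21, 3, 41, None, None, 24, 46, None, 36, None, None, 34, None, 32]
Insertion path: 21 -> 3
Result: insert 13 as right child of 3
Final tree (level order): [21, 3, 41, None, 13, 24, 46, None, None, None, 36, None, None, 34, None, 32]


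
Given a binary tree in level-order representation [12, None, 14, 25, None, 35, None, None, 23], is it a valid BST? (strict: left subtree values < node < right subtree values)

Level-order array: [12, None, 14, 25, None, 35, None, None, 23]
Validate using subtree bounds (lo, hi): at each node, require lo < value < hi,
then recurse left with hi=value and right with lo=value.
Preorder trace (stopping at first violation):
  at node 12 with bounds (-inf, +inf): OK
  at node 14 with bounds (12, +inf): OK
  at node 25 with bounds (12, 14): VIOLATION
Node 25 violates its bound: not (12 < 25 < 14).
Result: Not a valid BST


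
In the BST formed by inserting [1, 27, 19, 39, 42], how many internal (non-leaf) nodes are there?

Tree built from: [1, 27, 19, 39, 42]
Tree (level-order array): [1, None, 27, 19, 39, None, None, None, 42]
Rule: An internal node has at least one child.
Per-node child counts:
  node 1: 1 child(ren)
  node 27: 2 child(ren)
  node 19: 0 child(ren)
  node 39: 1 child(ren)
  node 42: 0 child(ren)
Matching nodes: [1, 27, 39]
Count of internal (non-leaf) nodes: 3


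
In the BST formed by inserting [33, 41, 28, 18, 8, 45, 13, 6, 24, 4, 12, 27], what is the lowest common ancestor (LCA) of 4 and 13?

Tree insertion order: [33, 41, 28, 18, 8, 45, 13, 6, 24, 4, 12, 27]
Tree (level-order array): [33, 28, 41, 18, None, None, 45, 8, 24, None, None, 6, 13, None, 27, 4, None, 12]
In a BST, the LCA of p=4, q=13 is the first node v on the
root-to-leaf path with p <= v <= q (go left if both < v, right if both > v).
Walk from root:
  at 33: both 4 and 13 < 33, go left
  at 28: both 4 and 13 < 28, go left
  at 18: both 4 and 13 < 18, go left
  at 8: 4 <= 8 <= 13, this is the LCA
LCA = 8


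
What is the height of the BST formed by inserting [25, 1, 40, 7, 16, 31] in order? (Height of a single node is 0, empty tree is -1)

Insertion order: [25, 1, 40, 7, 16, 31]
Tree (level-order array): [25, 1, 40, None, 7, 31, None, None, 16]
Compute height bottom-up (empty subtree = -1):
  height(16) = 1 + max(-1, -1) = 0
  height(7) = 1 + max(-1, 0) = 1
  height(1) = 1 + max(-1, 1) = 2
  height(31) = 1 + max(-1, -1) = 0
  height(40) = 1 + max(0, -1) = 1
  height(25) = 1 + max(2, 1) = 3
Height = 3


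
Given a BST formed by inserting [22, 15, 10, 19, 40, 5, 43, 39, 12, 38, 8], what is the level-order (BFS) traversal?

Tree insertion order: [22, 15, 10, 19, 40, 5, 43, 39, 12, 38, 8]
Tree (level-order array): [22, 15, 40, 10, 19, 39, 43, 5, 12, None, None, 38, None, None, None, None, 8]
BFS from the root, enqueuing left then right child of each popped node:
  queue [22] -> pop 22, enqueue [15, 40], visited so far: [22]
  queue [15, 40] -> pop 15, enqueue [10, 19], visited so far: [22, 15]
  queue [40, 10, 19] -> pop 40, enqueue [39, 43], visited so far: [22, 15, 40]
  queue [10, 19, 39, 43] -> pop 10, enqueue [5, 12], visited so far: [22, 15, 40, 10]
  queue [19, 39, 43, 5, 12] -> pop 19, enqueue [none], visited so far: [22, 15, 40, 10, 19]
  queue [39, 43, 5, 12] -> pop 39, enqueue [38], visited so far: [22, 15, 40, 10, 19, 39]
  queue [43, 5, 12, 38] -> pop 43, enqueue [none], visited so far: [22, 15, 40, 10, 19, 39, 43]
  queue [5, 12, 38] -> pop 5, enqueue [8], visited so far: [22, 15, 40, 10, 19, 39, 43, 5]
  queue [12, 38, 8] -> pop 12, enqueue [none], visited so far: [22, 15, 40, 10, 19, 39, 43, 5, 12]
  queue [38, 8] -> pop 38, enqueue [none], visited so far: [22, 15, 40, 10, 19, 39, 43, 5, 12, 38]
  queue [8] -> pop 8, enqueue [none], visited so far: [22, 15, 40, 10, 19, 39, 43, 5, 12, 38, 8]
Result: [22, 15, 40, 10, 19, 39, 43, 5, 12, 38, 8]


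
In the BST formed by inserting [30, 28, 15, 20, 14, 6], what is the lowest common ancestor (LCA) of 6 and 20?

Tree insertion order: [30, 28, 15, 20, 14, 6]
Tree (level-order array): [30, 28, None, 15, None, 14, 20, 6]
In a BST, the LCA of p=6, q=20 is the first node v on the
root-to-leaf path with p <= v <= q (go left if both < v, right if both > v).
Walk from root:
  at 30: both 6 and 20 < 30, go left
  at 28: both 6 and 20 < 28, go left
  at 15: 6 <= 15 <= 20, this is the LCA
LCA = 15


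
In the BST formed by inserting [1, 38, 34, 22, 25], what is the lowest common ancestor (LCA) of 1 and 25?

Tree insertion order: [1, 38, 34, 22, 25]
Tree (level-order array): [1, None, 38, 34, None, 22, None, None, 25]
In a BST, the LCA of p=1, q=25 is the first node v on the
root-to-leaf path with p <= v <= q (go left if both < v, right if both > v).
Walk from root:
  at 1: 1 <= 1 <= 25, this is the LCA
LCA = 1


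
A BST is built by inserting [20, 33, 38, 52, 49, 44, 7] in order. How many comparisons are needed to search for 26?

Search path for 26: 20 -> 33
Found: False
Comparisons: 2


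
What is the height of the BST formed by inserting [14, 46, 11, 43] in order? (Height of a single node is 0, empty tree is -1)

Insertion order: [14, 46, 11, 43]
Tree (level-order array): [14, 11, 46, None, None, 43]
Compute height bottom-up (empty subtree = -1):
  height(11) = 1 + max(-1, -1) = 0
  height(43) = 1 + max(-1, -1) = 0
  height(46) = 1 + max(0, -1) = 1
  height(14) = 1 + max(0, 1) = 2
Height = 2


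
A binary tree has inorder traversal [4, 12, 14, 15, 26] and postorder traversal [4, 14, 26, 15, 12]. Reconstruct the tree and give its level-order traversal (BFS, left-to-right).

Inorder:   [4, 12, 14, 15, 26]
Postorder: [4, 14, 26, 15, 12]
Algorithm: postorder visits root last, so walk postorder right-to-left;
each value is the root of the current inorder slice — split it at that
value, recurse on the right subtree first, then the left.
Recursive splits:
  root=12; inorder splits into left=[4], right=[14, 15, 26]
  root=15; inorder splits into left=[14], right=[26]
  root=26; inorder splits into left=[], right=[]
  root=14; inorder splits into left=[], right=[]
  root=4; inorder splits into left=[], right=[]
Reconstructed level-order: [12, 4, 15, 14, 26]


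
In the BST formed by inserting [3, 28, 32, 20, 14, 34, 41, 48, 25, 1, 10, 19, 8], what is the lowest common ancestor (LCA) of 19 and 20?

Tree insertion order: [3, 28, 32, 20, 14, 34, 41, 48, 25, 1, 10, 19, 8]
Tree (level-order array): [3, 1, 28, None, None, 20, 32, 14, 25, None, 34, 10, 19, None, None, None, 41, 8, None, None, None, None, 48]
In a BST, the LCA of p=19, q=20 is the first node v on the
root-to-leaf path with p <= v <= q (go left if both < v, right if both > v).
Walk from root:
  at 3: both 19 and 20 > 3, go right
  at 28: both 19 and 20 < 28, go left
  at 20: 19 <= 20 <= 20, this is the LCA
LCA = 20


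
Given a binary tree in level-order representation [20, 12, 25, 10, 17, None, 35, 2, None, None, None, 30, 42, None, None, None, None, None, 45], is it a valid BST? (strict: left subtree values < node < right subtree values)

Level-order array: [20, 12, 25, 10, 17, None, 35, 2, None, None, None, 30, 42, None, None, None, None, None, 45]
Validate using subtree bounds (lo, hi): at each node, require lo < value < hi,
then recurse left with hi=value and right with lo=value.
Preorder trace (stopping at first violation):
  at node 20 with bounds (-inf, +inf): OK
  at node 12 with bounds (-inf, 20): OK
  at node 10 with bounds (-inf, 12): OK
  at node 2 with bounds (-inf, 10): OK
  at node 17 with bounds (12, 20): OK
  at node 25 with bounds (20, +inf): OK
  at node 35 with bounds (25, +inf): OK
  at node 30 with bounds (25, 35): OK
  at node 42 with bounds (35, +inf): OK
  at node 45 with bounds (42, +inf): OK
No violation found at any node.
Result: Valid BST


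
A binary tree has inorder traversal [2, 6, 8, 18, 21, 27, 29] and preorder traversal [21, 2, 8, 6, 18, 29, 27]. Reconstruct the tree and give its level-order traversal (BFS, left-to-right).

Inorder:  [2, 6, 8, 18, 21, 27, 29]
Preorder: [21, 2, 8, 6, 18, 29, 27]
Algorithm: preorder visits root first, so consume preorder in order;
for each root, split the current inorder slice at that value into
left-subtree inorder and right-subtree inorder, then recurse.
Recursive splits:
  root=21; inorder splits into left=[2, 6, 8, 18], right=[27, 29]
  root=2; inorder splits into left=[], right=[6, 8, 18]
  root=8; inorder splits into left=[6], right=[18]
  root=6; inorder splits into left=[], right=[]
  root=18; inorder splits into left=[], right=[]
  root=29; inorder splits into left=[27], right=[]
  root=27; inorder splits into left=[], right=[]
Reconstructed level-order: [21, 2, 29, 8, 27, 6, 18]


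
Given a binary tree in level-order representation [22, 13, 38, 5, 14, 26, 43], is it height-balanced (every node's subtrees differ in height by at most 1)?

Tree (level-order array): [22, 13, 38, 5, 14, 26, 43]
Definition: a tree is height-balanced if, at every node, |h(left) - h(right)| <= 1 (empty subtree has height -1).
Bottom-up per-node check:
  node 5: h_left=-1, h_right=-1, diff=0 [OK], height=0
  node 14: h_left=-1, h_right=-1, diff=0 [OK], height=0
  node 13: h_left=0, h_right=0, diff=0 [OK], height=1
  node 26: h_left=-1, h_right=-1, diff=0 [OK], height=0
  node 43: h_left=-1, h_right=-1, diff=0 [OK], height=0
  node 38: h_left=0, h_right=0, diff=0 [OK], height=1
  node 22: h_left=1, h_right=1, diff=0 [OK], height=2
All nodes satisfy the balance condition.
Result: Balanced


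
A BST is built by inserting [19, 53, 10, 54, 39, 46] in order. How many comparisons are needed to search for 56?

Search path for 56: 19 -> 53 -> 54
Found: False
Comparisons: 3


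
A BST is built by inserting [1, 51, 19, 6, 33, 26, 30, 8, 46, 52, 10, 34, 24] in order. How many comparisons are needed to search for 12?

Search path for 12: 1 -> 51 -> 19 -> 6 -> 8 -> 10
Found: False
Comparisons: 6


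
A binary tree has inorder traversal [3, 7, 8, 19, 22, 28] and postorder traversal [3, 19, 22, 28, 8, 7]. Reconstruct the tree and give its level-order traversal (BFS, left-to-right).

Inorder:   [3, 7, 8, 19, 22, 28]
Postorder: [3, 19, 22, 28, 8, 7]
Algorithm: postorder visits root last, so walk postorder right-to-left;
each value is the root of the current inorder slice — split it at that
value, recurse on the right subtree first, then the left.
Recursive splits:
  root=7; inorder splits into left=[3], right=[8, 19, 22, 28]
  root=8; inorder splits into left=[], right=[19, 22, 28]
  root=28; inorder splits into left=[19, 22], right=[]
  root=22; inorder splits into left=[19], right=[]
  root=19; inorder splits into left=[], right=[]
  root=3; inorder splits into left=[], right=[]
Reconstructed level-order: [7, 3, 8, 28, 22, 19]


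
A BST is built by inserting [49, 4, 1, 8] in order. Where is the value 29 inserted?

Starting tree (level order): [49, 4, None, 1, 8]
Insertion path: 49 -> 4 -> 8
Result: insert 29 as right child of 8
Final tree (level order): [49, 4, None, 1, 8, None, None, None, 29]


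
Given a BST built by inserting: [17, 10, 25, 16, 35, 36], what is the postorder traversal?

Tree insertion order: [17, 10, 25, 16, 35, 36]
Tree (level-order array): [17, 10, 25, None, 16, None, 35, None, None, None, 36]
Postorder traversal: [16, 10, 36, 35, 25, 17]


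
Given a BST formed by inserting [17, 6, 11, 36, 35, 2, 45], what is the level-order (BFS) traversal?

Tree insertion order: [17, 6, 11, 36, 35, 2, 45]
Tree (level-order array): [17, 6, 36, 2, 11, 35, 45]
BFS from the root, enqueuing left then right child of each popped node:
  queue [17] -> pop 17, enqueue [6, 36], visited so far: [17]
  queue [6, 36] -> pop 6, enqueue [2, 11], visited so far: [17, 6]
  queue [36, 2, 11] -> pop 36, enqueue [35, 45], visited so far: [17, 6, 36]
  queue [2, 11, 35, 45] -> pop 2, enqueue [none], visited so far: [17, 6, 36, 2]
  queue [11, 35, 45] -> pop 11, enqueue [none], visited so far: [17, 6, 36, 2, 11]
  queue [35, 45] -> pop 35, enqueue [none], visited so far: [17, 6, 36, 2, 11, 35]
  queue [45] -> pop 45, enqueue [none], visited so far: [17, 6, 36, 2, 11, 35, 45]
Result: [17, 6, 36, 2, 11, 35, 45]


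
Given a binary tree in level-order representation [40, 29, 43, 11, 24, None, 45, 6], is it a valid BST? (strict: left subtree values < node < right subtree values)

Level-order array: [40, 29, 43, 11, 24, None, 45, 6]
Validate using subtree bounds (lo, hi): at each node, require lo < value < hi,
then recurse left with hi=value and right with lo=value.
Preorder trace (stopping at first violation):
  at node 40 with bounds (-inf, +inf): OK
  at node 29 with bounds (-inf, 40): OK
  at node 11 with bounds (-inf, 29): OK
  at node 6 with bounds (-inf, 11): OK
  at node 24 with bounds (29, 40): VIOLATION
Node 24 violates its bound: not (29 < 24 < 40).
Result: Not a valid BST


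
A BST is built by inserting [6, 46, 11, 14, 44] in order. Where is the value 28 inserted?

Starting tree (level order): [6, None, 46, 11, None, None, 14, None, 44]
Insertion path: 6 -> 46 -> 11 -> 14 -> 44
Result: insert 28 as left child of 44
Final tree (level order): [6, None, 46, 11, None, None, 14, None, 44, 28]


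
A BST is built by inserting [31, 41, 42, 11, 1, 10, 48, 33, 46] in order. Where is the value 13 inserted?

Starting tree (level order): [31, 11, 41, 1, None, 33, 42, None, 10, None, None, None, 48, None, None, 46]
Insertion path: 31 -> 11
Result: insert 13 as right child of 11
Final tree (level order): [31, 11, 41, 1, 13, 33, 42, None, 10, None, None, None, None, None, 48, None, None, 46]


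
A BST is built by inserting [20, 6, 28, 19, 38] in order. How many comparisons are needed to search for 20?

Search path for 20: 20
Found: True
Comparisons: 1


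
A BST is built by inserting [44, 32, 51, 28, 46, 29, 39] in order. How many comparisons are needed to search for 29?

Search path for 29: 44 -> 32 -> 28 -> 29
Found: True
Comparisons: 4


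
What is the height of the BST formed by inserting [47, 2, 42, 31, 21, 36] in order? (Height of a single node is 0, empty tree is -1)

Insertion order: [47, 2, 42, 31, 21, 36]
Tree (level-order array): [47, 2, None, None, 42, 31, None, 21, 36]
Compute height bottom-up (empty subtree = -1):
  height(21) = 1 + max(-1, -1) = 0
  height(36) = 1 + max(-1, -1) = 0
  height(31) = 1 + max(0, 0) = 1
  height(42) = 1 + max(1, -1) = 2
  height(2) = 1 + max(-1, 2) = 3
  height(47) = 1 + max(3, -1) = 4
Height = 4


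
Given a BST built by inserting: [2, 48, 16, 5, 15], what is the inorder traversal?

Tree insertion order: [2, 48, 16, 5, 15]
Tree (level-order array): [2, None, 48, 16, None, 5, None, None, 15]
Inorder traversal: [2, 5, 15, 16, 48]


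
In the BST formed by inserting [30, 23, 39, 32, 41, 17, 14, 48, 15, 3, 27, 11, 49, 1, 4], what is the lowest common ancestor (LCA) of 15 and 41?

Tree insertion order: [30, 23, 39, 32, 41, 17, 14, 48, 15, 3, 27, 11, 49, 1, 4]
Tree (level-order array): [30, 23, 39, 17, 27, 32, 41, 14, None, None, None, None, None, None, 48, 3, 15, None, 49, 1, 11, None, None, None, None, None, None, 4]
In a BST, the LCA of p=15, q=41 is the first node v on the
root-to-leaf path with p <= v <= q (go left if both < v, right if both > v).
Walk from root:
  at 30: 15 <= 30 <= 41, this is the LCA
LCA = 30


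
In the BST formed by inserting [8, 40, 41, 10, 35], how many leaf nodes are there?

Tree built from: [8, 40, 41, 10, 35]
Tree (level-order array): [8, None, 40, 10, 41, None, 35]
Rule: A leaf has 0 children.
Per-node child counts:
  node 8: 1 child(ren)
  node 40: 2 child(ren)
  node 10: 1 child(ren)
  node 35: 0 child(ren)
  node 41: 0 child(ren)
Matching nodes: [35, 41]
Count of leaf nodes: 2


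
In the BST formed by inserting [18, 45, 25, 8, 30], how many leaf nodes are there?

Tree built from: [18, 45, 25, 8, 30]
Tree (level-order array): [18, 8, 45, None, None, 25, None, None, 30]
Rule: A leaf has 0 children.
Per-node child counts:
  node 18: 2 child(ren)
  node 8: 0 child(ren)
  node 45: 1 child(ren)
  node 25: 1 child(ren)
  node 30: 0 child(ren)
Matching nodes: [8, 30]
Count of leaf nodes: 2


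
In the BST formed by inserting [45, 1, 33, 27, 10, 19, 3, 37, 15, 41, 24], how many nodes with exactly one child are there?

Tree built from: [45, 1, 33, 27, 10, 19, 3, 37, 15, 41, 24]
Tree (level-order array): [45, 1, None, None, 33, 27, 37, 10, None, None, 41, 3, 19, None, None, None, None, 15, 24]
Rule: These are nodes with exactly 1 non-null child.
Per-node child counts:
  node 45: 1 child(ren)
  node 1: 1 child(ren)
  node 33: 2 child(ren)
  node 27: 1 child(ren)
  node 10: 2 child(ren)
  node 3: 0 child(ren)
  node 19: 2 child(ren)
  node 15: 0 child(ren)
  node 24: 0 child(ren)
  node 37: 1 child(ren)
  node 41: 0 child(ren)
Matching nodes: [45, 1, 27, 37]
Count of nodes with exactly one child: 4


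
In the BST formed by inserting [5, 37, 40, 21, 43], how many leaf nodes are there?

Tree built from: [5, 37, 40, 21, 43]
Tree (level-order array): [5, None, 37, 21, 40, None, None, None, 43]
Rule: A leaf has 0 children.
Per-node child counts:
  node 5: 1 child(ren)
  node 37: 2 child(ren)
  node 21: 0 child(ren)
  node 40: 1 child(ren)
  node 43: 0 child(ren)
Matching nodes: [21, 43]
Count of leaf nodes: 2


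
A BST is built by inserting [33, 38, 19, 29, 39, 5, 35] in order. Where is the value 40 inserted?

Starting tree (level order): [33, 19, 38, 5, 29, 35, 39]
Insertion path: 33 -> 38 -> 39
Result: insert 40 as right child of 39
Final tree (level order): [33, 19, 38, 5, 29, 35, 39, None, None, None, None, None, None, None, 40]


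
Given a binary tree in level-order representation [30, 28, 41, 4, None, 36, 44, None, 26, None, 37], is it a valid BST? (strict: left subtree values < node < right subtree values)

Level-order array: [30, 28, 41, 4, None, 36, 44, None, 26, None, 37]
Validate using subtree bounds (lo, hi): at each node, require lo < value < hi,
then recurse left with hi=value and right with lo=value.
Preorder trace (stopping at first violation):
  at node 30 with bounds (-inf, +inf): OK
  at node 28 with bounds (-inf, 30): OK
  at node 4 with bounds (-inf, 28): OK
  at node 26 with bounds (4, 28): OK
  at node 41 with bounds (30, +inf): OK
  at node 36 with bounds (30, 41): OK
  at node 37 with bounds (36, 41): OK
  at node 44 with bounds (41, +inf): OK
No violation found at any node.
Result: Valid BST


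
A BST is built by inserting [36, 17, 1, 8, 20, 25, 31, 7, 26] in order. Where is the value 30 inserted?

Starting tree (level order): [36, 17, None, 1, 20, None, 8, None, 25, 7, None, None, 31, None, None, 26]
Insertion path: 36 -> 17 -> 20 -> 25 -> 31 -> 26
Result: insert 30 as right child of 26
Final tree (level order): [36, 17, None, 1, 20, None, 8, None, 25, 7, None, None, 31, None, None, 26, None, None, 30]


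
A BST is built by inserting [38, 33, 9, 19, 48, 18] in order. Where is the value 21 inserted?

Starting tree (level order): [38, 33, 48, 9, None, None, None, None, 19, 18]
Insertion path: 38 -> 33 -> 9 -> 19
Result: insert 21 as right child of 19
Final tree (level order): [38, 33, 48, 9, None, None, None, None, 19, 18, 21]


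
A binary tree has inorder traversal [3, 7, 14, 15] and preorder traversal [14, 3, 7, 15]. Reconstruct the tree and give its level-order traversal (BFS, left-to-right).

Inorder:  [3, 7, 14, 15]
Preorder: [14, 3, 7, 15]
Algorithm: preorder visits root first, so consume preorder in order;
for each root, split the current inorder slice at that value into
left-subtree inorder and right-subtree inorder, then recurse.
Recursive splits:
  root=14; inorder splits into left=[3, 7], right=[15]
  root=3; inorder splits into left=[], right=[7]
  root=7; inorder splits into left=[], right=[]
  root=15; inorder splits into left=[], right=[]
Reconstructed level-order: [14, 3, 15, 7]


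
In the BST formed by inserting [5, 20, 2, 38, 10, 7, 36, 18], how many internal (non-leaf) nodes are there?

Tree built from: [5, 20, 2, 38, 10, 7, 36, 18]
Tree (level-order array): [5, 2, 20, None, None, 10, 38, 7, 18, 36]
Rule: An internal node has at least one child.
Per-node child counts:
  node 5: 2 child(ren)
  node 2: 0 child(ren)
  node 20: 2 child(ren)
  node 10: 2 child(ren)
  node 7: 0 child(ren)
  node 18: 0 child(ren)
  node 38: 1 child(ren)
  node 36: 0 child(ren)
Matching nodes: [5, 20, 10, 38]
Count of internal (non-leaf) nodes: 4


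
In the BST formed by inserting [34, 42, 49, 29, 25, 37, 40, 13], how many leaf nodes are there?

Tree built from: [34, 42, 49, 29, 25, 37, 40, 13]
Tree (level-order array): [34, 29, 42, 25, None, 37, 49, 13, None, None, 40]
Rule: A leaf has 0 children.
Per-node child counts:
  node 34: 2 child(ren)
  node 29: 1 child(ren)
  node 25: 1 child(ren)
  node 13: 0 child(ren)
  node 42: 2 child(ren)
  node 37: 1 child(ren)
  node 40: 0 child(ren)
  node 49: 0 child(ren)
Matching nodes: [13, 40, 49]
Count of leaf nodes: 3


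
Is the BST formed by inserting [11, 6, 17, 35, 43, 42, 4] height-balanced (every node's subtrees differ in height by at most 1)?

Tree (level-order array): [11, 6, 17, 4, None, None, 35, None, None, None, 43, 42]
Definition: a tree is height-balanced if, at every node, |h(left) - h(right)| <= 1 (empty subtree has height -1).
Bottom-up per-node check:
  node 4: h_left=-1, h_right=-1, diff=0 [OK], height=0
  node 6: h_left=0, h_right=-1, diff=1 [OK], height=1
  node 42: h_left=-1, h_right=-1, diff=0 [OK], height=0
  node 43: h_left=0, h_right=-1, diff=1 [OK], height=1
  node 35: h_left=-1, h_right=1, diff=2 [FAIL (|-1-1|=2 > 1)], height=2
  node 17: h_left=-1, h_right=2, diff=3 [FAIL (|-1-2|=3 > 1)], height=3
  node 11: h_left=1, h_right=3, diff=2 [FAIL (|1-3|=2 > 1)], height=4
Node 35 violates the condition: |-1 - 1| = 2 > 1.
Result: Not balanced


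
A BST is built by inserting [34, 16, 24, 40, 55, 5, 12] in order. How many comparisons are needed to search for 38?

Search path for 38: 34 -> 40
Found: False
Comparisons: 2


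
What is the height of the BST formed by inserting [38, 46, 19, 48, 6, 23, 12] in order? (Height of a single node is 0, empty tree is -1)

Insertion order: [38, 46, 19, 48, 6, 23, 12]
Tree (level-order array): [38, 19, 46, 6, 23, None, 48, None, 12]
Compute height bottom-up (empty subtree = -1):
  height(12) = 1 + max(-1, -1) = 0
  height(6) = 1 + max(-1, 0) = 1
  height(23) = 1 + max(-1, -1) = 0
  height(19) = 1 + max(1, 0) = 2
  height(48) = 1 + max(-1, -1) = 0
  height(46) = 1 + max(-1, 0) = 1
  height(38) = 1 + max(2, 1) = 3
Height = 3


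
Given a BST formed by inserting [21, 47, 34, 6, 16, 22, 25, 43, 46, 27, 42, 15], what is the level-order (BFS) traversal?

Tree insertion order: [21, 47, 34, 6, 16, 22, 25, 43, 46, 27, 42, 15]
Tree (level-order array): [21, 6, 47, None, 16, 34, None, 15, None, 22, 43, None, None, None, 25, 42, 46, None, 27]
BFS from the root, enqueuing left then right child of each popped node:
  queue [21] -> pop 21, enqueue [6, 47], visited so far: [21]
  queue [6, 47] -> pop 6, enqueue [16], visited so far: [21, 6]
  queue [47, 16] -> pop 47, enqueue [34], visited so far: [21, 6, 47]
  queue [16, 34] -> pop 16, enqueue [15], visited so far: [21, 6, 47, 16]
  queue [34, 15] -> pop 34, enqueue [22, 43], visited so far: [21, 6, 47, 16, 34]
  queue [15, 22, 43] -> pop 15, enqueue [none], visited so far: [21, 6, 47, 16, 34, 15]
  queue [22, 43] -> pop 22, enqueue [25], visited so far: [21, 6, 47, 16, 34, 15, 22]
  queue [43, 25] -> pop 43, enqueue [42, 46], visited so far: [21, 6, 47, 16, 34, 15, 22, 43]
  queue [25, 42, 46] -> pop 25, enqueue [27], visited so far: [21, 6, 47, 16, 34, 15, 22, 43, 25]
  queue [42, 46, 27] -> pop 42, enqueue [none], visited so far: [21, 6, 47, 16, 34, 15, 22, 43, 25, 42]
  queue [46, 27] -> pop 46, enqueue [none], visited so far: [21, 6, 47, 16, 34, 15, 22, 43, 25, 42, 46]
  queue [27] -> pop 27, enqueue [none], visited so far: [21, 6, 47, 16, 34, 15, 22, 43, 25, 42, 46, 27]
Result: [21, 6, 47, 16, 34, 15, 22, 43, 25, 42, 46, 27]


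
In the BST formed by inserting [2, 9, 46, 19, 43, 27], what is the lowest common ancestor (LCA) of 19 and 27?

Tree insertion order: [2, 9, 46, 19, 43, 27]
Tree (level-order array): [2, None, 9, None, 46, 19, None, None, 43, 27]
In a BST, the LCA of p=19, q=27 is the first node v on the
root-to-leaf path with p <= v <= q (go left if both < v, right if both > v).
Walk from root:
  at 2: both 19 and 27 > 2, go right
  at 9: both 19 and 27 > 9, go right
  at 46: both 19 and 27 < 46, go left
  at 19: 19 <= 19 <= 27, this is the LCA
LCA = 19


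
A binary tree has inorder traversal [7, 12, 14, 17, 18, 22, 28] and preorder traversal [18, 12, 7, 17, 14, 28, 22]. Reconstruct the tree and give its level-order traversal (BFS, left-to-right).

Inorder:  [7, 12, 14, 17, 18, 22, 28]
Preorder: [18, 12, 7, 17, 14, 28, 22]
Algorithm: preorder visits root first, so consume preorder in order;
for each root, split the current inorder slice at that value into
left-subtree inorder and right-subtree inorder, then recurse.
Recursive splits:
  root=18; inorder splits into left=[7, 12, 14, 17], right=[22, 28]
  root=12; inorder splits into left=[7], right=[14, 17]
  root=7; inorder splits into left=[], right=[]
  root=17; inorder splits into left=[14], right=[]
  root=14; inorder splits into left=[], right=[]
  root=28; inorder splits into left=[22], right=[]
  root=22; inorder splits into left=[], right=[]
Reconstructed level-order: [18, 12, 28, 7, 17, 22, 14]


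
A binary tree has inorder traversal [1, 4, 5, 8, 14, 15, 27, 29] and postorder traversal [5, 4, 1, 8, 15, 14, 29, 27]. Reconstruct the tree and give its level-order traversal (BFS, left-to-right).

Inorder:   [1, 4, 5, 8, 14, 15, 27, 29]
Postorder: [5, 4, 1, 8, 15, 14, 29, 27]
Algorithm: postorder visits root last, so walk postorder right-to-left;
each value is the root of the current inorder slice — split it at that
value, recurse on the right subtree first, then the left.
Recursive splits:
  root=27; inorder splits into left=[1, 4, 5, 8, 14, 15], right=[29]
  root=29; inorder splits into left=[], right=[]
  root=14; inorder splits into left=[1, 4, 5, 8], right=[15]
  root=15; inorder splits into left=[], right=[]
  root=8; inorder splits into left=[1, 4, 5], right=[]
  root=1; inorder splits into left=[], right=[4, 5]
  root=4; inorder splits into left=[], right=[5]
  root=5; inorder splits into left=[], right=[]
Reconstructed level-order: [27, 14, 29, 8, 15, 1, 4, 5]


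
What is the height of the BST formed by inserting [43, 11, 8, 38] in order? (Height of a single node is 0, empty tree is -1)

Insertion order: [43, 11, 8, 38]
Tree (level-order array): [43, 11, None, 8, 38]
Compute height bottom-up (empty subtree = -1):
  height(8) = 1 + max(-1, -1) = 0
  height(38) = 1 + max(-1, -1) = 0
  height(11) = 1 + max(0, 0) = 1
  height(43) = 1 + max(1, -1) = 2
Height = 2


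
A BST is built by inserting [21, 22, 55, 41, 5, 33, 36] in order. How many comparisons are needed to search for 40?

Search path for 40: 21 -> 22 -> 55 -> 41 -> 33 -> 36
Found: False
Comparisons: 6


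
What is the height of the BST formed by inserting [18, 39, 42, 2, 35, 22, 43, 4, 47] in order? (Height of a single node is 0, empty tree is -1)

Insertion order: [18, 39, 42, 2, 35, 22, 43, 4, 47]
Tree (level-order array): [18, 2, 39, None, 4, 35, 42, None, None, 22, None, None, 43, None, None, None, 47]
Compute height bottom-up (empty subtree = -1):
  height(4) = 1 + max(-1, -1) = 0
  height(2) = 1 + max(-1, 0) = 1
  height(22) = 1 + max(-1, -1) = 0
  height(35) = 1 + max(0, -1) = 1
  height(47) = 1 + max(-1, -1) = 0
  height(43) = 1 + max(-1, 0) = 1
  height(42) = 1 + max(-1, 1) = 2
  height(39) = 1 + max(1, 2) = 3
  height(18) = 1 + max(1, 3) = 4
Height = 4


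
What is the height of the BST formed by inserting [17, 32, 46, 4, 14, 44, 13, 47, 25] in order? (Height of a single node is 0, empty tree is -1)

Insertion order: [17, 32, 46, 4, 14, 44, 13, 47, 25]
Tree (level-order array): [17, 4, 32, None, 14, 25, 46, 13, None, None, None, 44, 47]
Compute height bottom-up (empty subtree = -1):
  height(13) = 1 + max(-1, -1) = 0
  height(14) = 1 + max(0, -1) = 1
  height(4) = 1 + max(-1, 1) = 2
  height(25) = 1 + max(-1, -1) = 0
  height(44) = 1 + max(-1, -1) = 0
  height(47) = 1 + max(-1, -1) = 0
  height(46) = 1 + max(0, 0) = 1
  height(32) = 1 + max(0, 1) = 2
  height(17) = 1 + max(2, 2) = 3
Height = 3


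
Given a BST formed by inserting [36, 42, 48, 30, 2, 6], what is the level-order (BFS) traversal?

Tree insertion order: [36, 42, 48, 30, 2, 6]
Tree (level-order array): [36, 30, 42, 2, None, None, 48, None, 6]
BFS from the root, enqueuing left then right child of each popped node:
  queue [36] -> pop 36, enqueue [30, 42], visited so far: [36]
  queue [30, 42] -> pop 30, enqueue [2], visited so far: [36, 30]
  queue [42, 2] -> pop 42, enqueue [48], visited so far: [36, 30, 42]
  queue [2, 48] -> pop 2, enqueue [6], visited so far: [36, 30, 42, 2]
  queue [48, 6] -> pop 48, enqueue [none], visited so far: [36, 30, 42, 2, 48]
  queue [6] -> pop 6, enqueue [none], visited so far: [36, 30, 42, 2, 48, 6]
Result: [36, 30, 42, 2, 48, 6]


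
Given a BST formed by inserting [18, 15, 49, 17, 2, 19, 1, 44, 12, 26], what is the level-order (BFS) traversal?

Tree insertion order: [18, 15, 49, 17, 2, 19, 1, 44, 12, 26]
Tree (level-order array): [18, 15, 49, 2, 17, 19, None, 1, 12, None, None, None, 44, None, None, None, None, 26]
BFS from the root, enqueuing left then right child of each popped node:
  queue [18] -> pop 18, enqueue [15, 49], visited so far: [18]
  queue [15, 49] -> pop 15, enqueue [2, 17], visited so far: [18, 15]
  queue [49, 2, 17] -> pop 49, enqueue [19], visited so far: [18, 15, 49]
  queue [2, 17, 19] -> pop 2, enqueue [1, 12], visited so far: [18, 15, 49, 2]
  queue [17, 19, 1, 12] -> pop 17, enqueue [none], visited so far: [18, 15, 49, 2, 17]
  queue [19, 1, 12] -> pop 19, enqueue [44], visited so far: [18, 15, 49, 2, 17, 19]
  queue [1, 12, 44] -> pop 1, enqueue [none], visited so far: [18, 15, 49, 2, 17, 19, 1]
  queue [12, 44] -> pop 12, enqueue [none], visited so far: [18, 15, 49, 2, 17, 19, 1, 12]
  queue [44] -> pop 44, enqueue [26], visited so far: [18, 15, 49, 2, 17, 19, 1, 12, 44]
  queue [26] -> pop 26, enqueue [none], visited so far: [18, 15, 49, 2, 17, 19, 1, 12, 44, 26]
Result: [18, 15, 49, 2, 17, 19, 1, 12, 44, 26]


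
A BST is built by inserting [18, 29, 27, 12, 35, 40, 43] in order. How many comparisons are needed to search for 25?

Search path for 25: 18 -> 29 -> 27
Found: False
Comparisons: 3


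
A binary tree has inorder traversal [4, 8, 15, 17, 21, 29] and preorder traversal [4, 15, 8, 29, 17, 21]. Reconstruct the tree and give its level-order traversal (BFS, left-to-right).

Inorder:  [4, 8, 15, 17, 21, 29]
Preorder: [4, 15, 8, 29, 17, 21]
Algorithm: preorder visits root first, so consume preorder in order;
for each root, split the current inorder slice at that value into
left-subtree inorder and right-subtree inorder, then recurse.
Recursive splits:
  root=4; inorder splits into left=[], right=[8, 15, 17, 21, 29]
  root=15; inorder splits into left=[8], right=[17, 21, 29]
  root=8; inorder splits into left=[], right=[]
  root=29; inorder splits into left=[17, 21], right=[]
  root=17; inorder splits into left=[], right=[21]
  root=21; inorder splits into left=[], right=[]
Reconstructed level-order: [4, 15, 8, 29, 17, 21]


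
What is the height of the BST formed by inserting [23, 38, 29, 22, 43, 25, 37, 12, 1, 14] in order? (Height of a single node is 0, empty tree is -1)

Insertion order: [23, 38, 29, 22, 43, 25, 37, 12, 1, 14]
Tree (level-order array): [23, 22, 38, 12, None, 29, 43, 1, 14, 25, 37]
Compute height bottom-up (empty subtree = -1):
  height(1) = 1 + max(-1, -1) = 0
  height(14) = 1 + max(-1, -1) = 0
  height(12) = 1 + max(0, 0) = 1
  height(22) = 1 + max(1, -1) = 2
  height(25) = 1 + max(-1, -1) = 0
  height(37) = 1 + max(-1, -1) = 0
  height(29) = 1 + max(0, 0) = 1
  height(43) = 1 + max(-1, -1) = 0
  height(38) = 1 + max(1, 0) = 2
  height(23) = 1 + max(2, 2) = 3
Height = 3


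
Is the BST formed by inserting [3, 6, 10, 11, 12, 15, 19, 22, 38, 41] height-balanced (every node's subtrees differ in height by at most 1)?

Tree (level-order array): [3, None, 6, None, 10, None, 11, None, 12, None, 15, None, 19, None, 22, None, 38, None, 41]
Definition: a tree is height-balanced if, at every node, |h(left) - h(right)| <= 1 (empty subtree has height -1).
Bottom-up per-node check:
  node 41: h_left=-1, h_right=-1, diff=0 [OK], height=0
  node 38: h_left=-1, h_right=0, diff=1 [OK], height=1
  node 22: h_left=-1, h_right=1, diff=2 [FAIL (|-1-1|=2 > 1)], height=2
  node 19: h_left=-1, h_right=2, diff=3 [FAIL (|-1-2|=3 > 1)], height=3
  node 15: h_left=-1, h_right=3, diff=4 [FAIL (|-1-3|=4 > 1)], height=4
  node 12: h_left=-1, h_right=4, diff=5 [FAIL (|-1-4|=5 > 1)], height=5
  node 11: h_left=-1, h_right=5, diff=6 [FAIL (|-1-5|=6 > 1)], height=6
  node 10: h_left=-1, h_right=6, diff=7 [FAIL (|-1-6|=7 > 1)], height=7
  node 6: h_left=-1, h_right=7, diff=8 [FAIL (|-1-7|=8 > 1)], height=8
  node 3: h_left=-1, h_right=8, diff=9 [FAIL (|-1-8|=9 > 1)], height=9
Node 22 violates the condition: |-1 - 1| = 2 > 1.
Result: Not balanced


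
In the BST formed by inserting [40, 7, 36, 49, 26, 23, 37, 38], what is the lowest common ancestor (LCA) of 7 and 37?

Tree insertion order: [40, 7, 36, 49, 26, 23, 37, 38]
Tree (level-order array): [40, 7, 49, None, 36, None, None, 26, 37, 23, None, None, 38]
In a BST, the LCA of p=7, q=37 is the first node v on the
root-to-leaf path with p <= v <= q (go left if both < v, right if both > v).
Walk from root:
  at 40: both 7 and 37 < 40, go left
  at 7: 7 <= 7 <= 37, this is the LCA
LCA = 7


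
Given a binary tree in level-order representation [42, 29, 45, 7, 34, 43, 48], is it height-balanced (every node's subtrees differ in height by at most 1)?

Tree (level-order array): [42, 29, 45, 7, 34, 43, 48]
Definition: a tree is height-balanced if, at every node, |h(left) - h(right)| <= 1 (empty subtree has height -1).
Bottom-up per-node check:
  node 7: h_left=-1, h_right=-1, diff=0 [OK], height=0
  node 34: h_left=-1, h_right=-1, diff=0 [OK], height=0
  node 29: h_left=0, h_right=0, diff=0 [OK], height=1
  node 43: h_left=-1, h_right=-1, diff=0 [OK], height=0
  node 48: h_left=-1, h_right=-1, diff=0 [OK], height=0
  node 45: h_left=0, h_right=0, diff=0 [OK], height=1
  node 42: h_left=1, h_right=1, diff=0 [OK], height=2
All nodes satisfy the balance condition.
Result: Balanced


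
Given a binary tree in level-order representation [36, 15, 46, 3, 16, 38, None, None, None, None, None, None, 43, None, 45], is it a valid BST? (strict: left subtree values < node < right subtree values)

Level-order array: [36, 15, 46, 3, 16, 38, None, None, None, None, None, None, 43, None, 45]
Validate using subtree bounds (lo, hi): at each node, require lo < value < hi,
then recurse left with hi=value and right with lo=value.
Preorder trace (stopping at first violation):
  at node 36 with bounds (-inf, +inf): OK
  at node 15 with bounds (-inf, 36): OK
  at node 3 with bounds (-inf, 15): OK
  at node 16 with bounds (15, 36): OK
  at node 46 with bounds (36, +inf): OK
  at node 38 with bounds (36, 46): OK
  at node 43 with bounds (38, 46): OK
  at node 45 with bounds (43, 46): OK
No violation found at any node.
Result: Valid BST


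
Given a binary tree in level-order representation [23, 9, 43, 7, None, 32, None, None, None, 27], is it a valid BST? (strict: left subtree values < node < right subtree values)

Level-order array: [23, 9, 43, 7, None, 32, None, None, None, 27]
Validate using subtree bounds (lo, hi): at each node, require lo < value < hi,
then recurse left with hi=value and right with lo=value.
Preorder trace (stopping at first violation):
  at node 23 with bounds (-inf, +inf): OK
  at node 9 with bounds (-inf, 23): OK
  at node 7 with bounds (-inf, 9): OK
  at node 43 with bounds (23, +inf): OK
  at node 32 with bounds (23, 43): OK
  at node 27 with bounds (23, 32): OK
No violation found at any node.
Result: Valid BST


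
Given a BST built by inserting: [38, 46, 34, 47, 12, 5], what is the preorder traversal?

Tree insertion order: [38, 46, 34, 47, 12, 5]
Tree (level-order array): [38, 34, 46, 12, None, None, 47, 5]
Preorder traversal: [38, 34, 12, 5, 46, 47]


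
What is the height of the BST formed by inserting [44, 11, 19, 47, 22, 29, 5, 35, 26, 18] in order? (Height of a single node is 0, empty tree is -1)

Insertion order: [44, 11, 19, 47, 22, 29, 5, 35, 26, 18]
Tree (level-order array): [44, 11, 47, 5, 19, None, None, None, None, 18, 22, None, None, None, 29, 26, 35]
Compute height bottom-up (empty subtree = -1):
  height(5) = 1 + max(-1, -1) = 0
  height(18) = 1 + max(-1, -1) = 0
  height(26) = 1 + max(-1, -1) = 0
  height(35) = 1 + max(-1, -1) = 0
  height(29) = 1 + max(0, 0) = 1
  height(22) = 1 + max(-1, 1) = 2
  height(19) = 1 + max(0, 2) = 3
  height(11) = 1 + max(0, 3) = 4
  height(47) = 1 + max(-1, -1) = 0
  height(44) = 1 + max(4, 0) = 5
Height = 5


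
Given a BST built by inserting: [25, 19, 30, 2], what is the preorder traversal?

Tree insertion order: [25, 19, 30, 2]
Tree (level-order array): [25, 19, 30, 2]
Preorder traversal: [25, 19, 2, 30]


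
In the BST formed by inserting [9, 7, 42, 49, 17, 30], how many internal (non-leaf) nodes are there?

Tree built from: [9, 7, 42, 49, 17, 30]
Tree (level-order array): [9, 7, 42, None, None, 17, 49, None, 30]
Rule: An internal node has at least one child.
Per-node child counts:
  node 9: 2 child(ren)
  node 7: 0 child(ren)
  node 42: 2 child(ren)
  node 17: 1 child(ren)
  node 30: 0 child(ren)
  node 49: 0 child(ren)
Matching nodes: [9, 42, 17]
Count of internal (non-leaf) nodes: 3


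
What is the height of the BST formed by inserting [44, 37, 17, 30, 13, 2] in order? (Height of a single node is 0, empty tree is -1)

Insertion order: [44, 37, 17, 30, 13, 2]
Tree (level-order array): [44, 37, None, 17, None, 13, 30, 2]
Compute height bottom-up (empty subtree = -1):
  height(2) = 1 + max(-1, -1) = 0
  height(13) = 1 + max(0, -1) = 1
  height(30) = 1 + max(-1, -1) = 0
  height(17) = 1 + max(1, 0) = 2
  height(37) = 1 + max(2, -1) = 3
  height(44) = 1 + max(3, -1) = 4
Height = 4


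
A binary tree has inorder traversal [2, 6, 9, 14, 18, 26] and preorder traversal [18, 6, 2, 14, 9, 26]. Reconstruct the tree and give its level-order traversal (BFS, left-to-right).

Inorder:  [2, 6, 9, 14, 18, 26]
Preorder: [18, 6, 2, 14, 9, 26]
Algorithm: preorder visits root first, so consume preorder in order;
for each root, split the current inorder slice at that value into
left-subtree inorder and right-subtree inorder, then recurse.
Recursive splits:
  root=18; inorder splits into left=[2, 6, 9, 14], right=[26]
  root=6; inorder splits into left=[2], right=[9, 14]
  root=2; inorder splits into left=[], right=[]
  root=14; inorder splits into left=[9], right=[]
  root=9; inorder splits into left=[], right=[]
  root=26; inorder splits into left=[], right=[]
Reconstructed level-order: [18, 6, 26, 2, 14, 9]
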